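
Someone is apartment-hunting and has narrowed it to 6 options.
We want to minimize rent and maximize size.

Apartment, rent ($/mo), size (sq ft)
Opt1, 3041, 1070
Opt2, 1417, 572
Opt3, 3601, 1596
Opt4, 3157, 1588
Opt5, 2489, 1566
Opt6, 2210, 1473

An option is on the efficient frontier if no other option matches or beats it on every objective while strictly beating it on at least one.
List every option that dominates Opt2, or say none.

none

Opt1: worse on rent (3041 vs 1417).
Opt3: worse on rent (3601 vs 1417).
Opt4: worse on rent (3157 vs 1417).
Opt5: worse on rent (2489 vs 1417).
Opt6: worse on rent (2210 vs 1417).
No option dominates Opt2.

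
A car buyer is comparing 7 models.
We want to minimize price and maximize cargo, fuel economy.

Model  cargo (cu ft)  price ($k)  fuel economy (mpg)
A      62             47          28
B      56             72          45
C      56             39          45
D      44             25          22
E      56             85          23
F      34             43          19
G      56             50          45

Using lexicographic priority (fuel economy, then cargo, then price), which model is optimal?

C

First maximize fuel economy: best is 45, kept {B, C, G}.
Then maximize cargo: best is 56, kept {B, C, G}.
Then minimize price: best is 39, kept {C}.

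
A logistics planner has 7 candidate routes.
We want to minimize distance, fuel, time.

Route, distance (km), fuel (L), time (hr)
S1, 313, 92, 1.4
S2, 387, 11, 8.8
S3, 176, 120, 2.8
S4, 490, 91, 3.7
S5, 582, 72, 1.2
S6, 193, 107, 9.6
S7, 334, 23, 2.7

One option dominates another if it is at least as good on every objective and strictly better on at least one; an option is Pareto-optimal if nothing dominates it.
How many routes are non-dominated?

S1: not dominated.
S2: not dominated (best fuel).
S3: not dominated (best distance).
S4: dominated by S7 (distance 334≤490, fuel 23≤91, time 2.7≤3.7).
S5: not dominated (best time).
S6: not dominated.
S7: not dominated.
Pareto-optimal: S1, S2, S3, S5, S6, S7 → 6.

6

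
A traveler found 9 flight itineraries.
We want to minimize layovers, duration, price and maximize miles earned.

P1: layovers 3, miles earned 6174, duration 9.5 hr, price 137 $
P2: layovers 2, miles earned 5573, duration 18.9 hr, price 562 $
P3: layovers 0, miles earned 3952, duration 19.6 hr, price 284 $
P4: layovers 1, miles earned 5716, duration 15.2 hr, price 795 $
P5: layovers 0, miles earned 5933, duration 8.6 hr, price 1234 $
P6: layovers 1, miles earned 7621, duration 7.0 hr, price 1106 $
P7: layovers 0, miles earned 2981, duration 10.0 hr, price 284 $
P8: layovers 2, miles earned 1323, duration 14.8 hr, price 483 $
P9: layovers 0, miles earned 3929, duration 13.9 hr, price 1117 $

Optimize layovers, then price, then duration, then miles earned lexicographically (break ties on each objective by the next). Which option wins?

P7

First minimize layovers: best is 0, kept {P3, P5, P7, P9}.
Then minimize price: best is 284, kept {P3, P7}.
Then minimize duration: best is 10.0, kept {P7}.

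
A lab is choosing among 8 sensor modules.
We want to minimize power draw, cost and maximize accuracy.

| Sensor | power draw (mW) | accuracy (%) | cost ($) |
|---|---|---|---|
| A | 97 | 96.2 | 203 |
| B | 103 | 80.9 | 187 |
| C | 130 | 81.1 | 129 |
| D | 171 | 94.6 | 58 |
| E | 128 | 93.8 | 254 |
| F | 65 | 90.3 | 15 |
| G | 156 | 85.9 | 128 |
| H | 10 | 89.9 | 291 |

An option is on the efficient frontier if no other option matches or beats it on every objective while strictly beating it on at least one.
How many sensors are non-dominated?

A: not dominated (best accuracy).
B: dominated by F (power draw 65≤103, accuracy 90.3≥80.9, cost 15≤187).
C: dominated by F (power draw 65≤130, accuracy 90.3≥81.1, cost 15≤129).
D: not dominated.
E: dominated by A (power draw 97≤128, accuracy 96.2≥93.8, cost 203≤254).
F: not dominated (best cost).
G: dominated by F (power draw 65≤156, accuracy 90.3≥85.9, cost 15≤128).
H: not dominated (best power draw).
Pareto-optimal: A, D, F, H → 4.

4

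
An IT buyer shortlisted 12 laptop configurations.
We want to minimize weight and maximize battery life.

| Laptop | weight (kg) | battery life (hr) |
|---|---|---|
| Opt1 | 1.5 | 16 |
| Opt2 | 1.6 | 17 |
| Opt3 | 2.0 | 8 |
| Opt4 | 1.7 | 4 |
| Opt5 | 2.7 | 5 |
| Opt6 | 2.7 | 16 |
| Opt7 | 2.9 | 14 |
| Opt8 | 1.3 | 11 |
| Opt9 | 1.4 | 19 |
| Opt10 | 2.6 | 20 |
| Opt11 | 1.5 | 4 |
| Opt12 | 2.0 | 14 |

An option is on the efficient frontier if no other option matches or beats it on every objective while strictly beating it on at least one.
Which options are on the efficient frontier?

Opt1: dominated by Opt9 (weight 1.4≤1.5, battery life 19≥16).
Opt2: dominated by Opt9 (weight 1.4≤1.6, battery life 19≥17).
Opt3: dominated by Opt1 (weight 1.5≤2.0, battery life 16≥8).
Opt4: dominated by Opt1 (weight 1.5≤1.7, battery life 16≥4).
Opt5: dominated by Opt1 (weight 1.5≤2.7, battery life 16≥5).
Opt6: dominated by Opt1 (weight 1.5≤2.7, battery life 16≥16).
Opt7: dominated by Opt1 (weight 1.5≤2.9, battery life 16≥14).
Opt8: not dominated (best weight).
Opt9: not dominated.
Opt10: not dominated (best battery life).
Opt11: dominated by Opt1 (weight 1.5≤1.5, battery life 16≥4).
Opt12: dominated by Opt1 (weight 1.5≤2.0, battery life 16≥14).

Opt8, Opt9, Opt10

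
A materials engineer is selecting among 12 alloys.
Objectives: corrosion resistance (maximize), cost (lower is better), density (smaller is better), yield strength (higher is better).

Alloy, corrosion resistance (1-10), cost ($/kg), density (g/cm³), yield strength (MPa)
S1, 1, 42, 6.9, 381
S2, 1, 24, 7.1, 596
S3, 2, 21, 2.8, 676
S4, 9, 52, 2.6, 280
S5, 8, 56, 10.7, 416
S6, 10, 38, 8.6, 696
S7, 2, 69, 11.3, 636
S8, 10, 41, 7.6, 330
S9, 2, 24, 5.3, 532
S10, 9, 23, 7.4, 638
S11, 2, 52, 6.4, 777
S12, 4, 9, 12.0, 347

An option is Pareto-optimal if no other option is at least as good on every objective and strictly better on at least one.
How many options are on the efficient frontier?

S1: dominated by S3 (corrosion resistance 2≥1, cost 21≤42, density 2.8≤6.9, yield strength 676≥381).
S2: dominated by S3 (corrosion resistance 2≥1, cost 21≤24, density 2.8≤7.1, yield strength 676≥596).
S3: not dominated.
S4: not dominated (best density).
S5: dominated by S6 (corrosion resistance 10≥8, cost 38≤56, density 8.6≤10.7, yield strength 696≥416).
S6: not dominated.
S7: dominated by S3 (corrosion resistance 2≥2, cost 21≤69, density 2.8≤11.3, yield strength 676≥636).
S8: not dominated.
S9: dominated by S3 (corrosion resistance 2≥2, cost 21≤24, density 2.8≤5.3, yield strength 676≥532).
S10: not dominated.
S11: not dominated (best yield strength).
S12: not dominated (best cost).
Pareto-optimal: S3, S4, S6, S8, S10, S11, S12 → 7.

7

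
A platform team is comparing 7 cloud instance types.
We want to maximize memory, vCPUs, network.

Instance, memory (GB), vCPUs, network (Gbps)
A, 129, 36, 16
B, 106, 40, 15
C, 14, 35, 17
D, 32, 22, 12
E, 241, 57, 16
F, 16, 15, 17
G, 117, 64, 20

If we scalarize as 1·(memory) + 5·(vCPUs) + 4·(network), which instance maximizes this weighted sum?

A: 1·129 + 5·36 + 4·16 = 373
B: 1·106 + 5·40 + 4·15 = 366
C: 1·14 + 5·35 + 4·17 = 257
D: 1·32 + 5·22 + 4·12 = 190
E: 1·241 + 5·57 + 4·16 = 590
F: 1·16 + 5·15 + 4·17 = 159
G: 1·117 + 5·64 + 4·20 = 517
Highest: E at 590.

E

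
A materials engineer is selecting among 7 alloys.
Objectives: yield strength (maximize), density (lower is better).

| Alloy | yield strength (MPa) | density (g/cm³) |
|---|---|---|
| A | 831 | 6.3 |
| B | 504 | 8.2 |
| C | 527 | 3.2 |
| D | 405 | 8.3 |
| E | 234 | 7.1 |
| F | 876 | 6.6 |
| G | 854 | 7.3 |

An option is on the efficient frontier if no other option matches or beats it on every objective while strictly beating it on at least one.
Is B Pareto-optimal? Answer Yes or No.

A vs B: yield strength 831≥504, density 6.3≤8.2 — A is at least as good on every objective and strictly better on at least one, so A dominates B.

No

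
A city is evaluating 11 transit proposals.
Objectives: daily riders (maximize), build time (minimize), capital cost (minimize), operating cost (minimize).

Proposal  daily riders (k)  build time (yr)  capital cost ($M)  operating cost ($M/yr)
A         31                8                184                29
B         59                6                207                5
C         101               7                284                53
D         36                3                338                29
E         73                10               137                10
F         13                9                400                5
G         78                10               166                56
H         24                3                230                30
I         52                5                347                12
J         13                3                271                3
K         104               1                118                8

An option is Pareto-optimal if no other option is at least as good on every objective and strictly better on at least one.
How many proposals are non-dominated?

3

A: dominated by K (daily riders 104≥31, build time 1≤8, capital cost 118≤184, operating cost 8≤29).
B: not dominated.
C: dominated by K (daily riders 104≥101, build time 1≤7, capital cost 118≤284, operating cost 8≤53).
D: dominated by K (daily riders 104≥36, build time 1≤3, capital cost 118≤338, operating cost 8≤29).
E: dominated by K (daily riders 104≥73, build time 1≤10, capital cost 118≤137, operating cost 8≤10).
F: dominated by B (daily riders 59≥13, build time 6≤9, capital cost 207≤400, operating cost 5≤5).
G: dominated by K (daily riders 104≥78, build time 1≤10, capital cost 118≤166, operating cost 8≤56).
H: dominated by K (daily riders 104≥24, build time 1≤3, capital cost 118≤230, operating cost 8≤30).
I: dominated by K (daily riders 104≥52, build time 1≤5, capital cost 118≤347, operating cost 8≤12).
J: not dominated (best operating cost).
K: not dominated (best daily riders).
Pareto-optimal: B, J, K → 3.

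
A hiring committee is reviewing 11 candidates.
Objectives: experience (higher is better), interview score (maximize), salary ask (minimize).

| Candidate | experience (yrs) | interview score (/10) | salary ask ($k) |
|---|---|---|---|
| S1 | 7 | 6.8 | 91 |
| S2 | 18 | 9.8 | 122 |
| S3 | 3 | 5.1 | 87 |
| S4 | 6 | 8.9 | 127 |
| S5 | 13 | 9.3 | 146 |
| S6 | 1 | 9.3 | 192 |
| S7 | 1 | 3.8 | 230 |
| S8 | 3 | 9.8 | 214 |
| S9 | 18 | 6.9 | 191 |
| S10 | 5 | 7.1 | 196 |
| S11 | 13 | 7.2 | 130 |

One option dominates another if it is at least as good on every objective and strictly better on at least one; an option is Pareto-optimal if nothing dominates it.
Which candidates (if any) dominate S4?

S2: experience 18≥6, interview score 9.8≥8.9, salary ask 122≤127 — dominates S4.
Others (S1, S3, S5, S6, S7, S8, S9, S10, S11) are each worse than S4 on at least one objective.

S2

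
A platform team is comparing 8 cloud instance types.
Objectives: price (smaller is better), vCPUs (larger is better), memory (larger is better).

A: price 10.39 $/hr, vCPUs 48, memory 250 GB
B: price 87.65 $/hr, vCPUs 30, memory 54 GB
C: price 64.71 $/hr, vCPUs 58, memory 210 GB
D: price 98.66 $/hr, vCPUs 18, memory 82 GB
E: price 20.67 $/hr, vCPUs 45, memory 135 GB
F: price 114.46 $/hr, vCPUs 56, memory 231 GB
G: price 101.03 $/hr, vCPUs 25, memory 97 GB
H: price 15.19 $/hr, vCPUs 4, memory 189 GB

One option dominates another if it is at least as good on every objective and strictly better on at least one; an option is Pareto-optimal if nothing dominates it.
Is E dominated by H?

H vs E: H is worse on vCPUs (4 vs 45), so it does not dominate E.

No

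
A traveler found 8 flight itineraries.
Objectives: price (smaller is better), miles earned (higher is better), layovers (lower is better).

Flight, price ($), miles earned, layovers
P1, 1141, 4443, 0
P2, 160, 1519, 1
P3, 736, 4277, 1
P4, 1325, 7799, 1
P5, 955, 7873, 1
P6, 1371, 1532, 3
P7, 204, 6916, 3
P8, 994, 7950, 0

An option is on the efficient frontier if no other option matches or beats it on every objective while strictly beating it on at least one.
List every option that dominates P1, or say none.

P8

P8: price 994≤1141, miles earned 7950≥4443, layovers 0≤0 — dominates P1.
Others (P2, P3, P4, P5, P6, P7) are each worse than P1 on at least one objective.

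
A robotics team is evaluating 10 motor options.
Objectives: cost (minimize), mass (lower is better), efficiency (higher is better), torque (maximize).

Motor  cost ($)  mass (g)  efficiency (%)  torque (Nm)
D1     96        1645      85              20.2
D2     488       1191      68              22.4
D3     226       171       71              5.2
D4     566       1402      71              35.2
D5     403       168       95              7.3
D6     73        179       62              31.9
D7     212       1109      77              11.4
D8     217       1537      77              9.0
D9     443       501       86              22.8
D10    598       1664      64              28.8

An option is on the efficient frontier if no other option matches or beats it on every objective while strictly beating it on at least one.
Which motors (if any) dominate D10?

D4: cost 566≤598, mass 1402≤1664, efficiency 71≥64, torque 35.2≥28.8 — dominates D10.
Others (D1, D2, D3, D5, D6, D7, D8, D9) are each worse than D10 on at least one objective.

D4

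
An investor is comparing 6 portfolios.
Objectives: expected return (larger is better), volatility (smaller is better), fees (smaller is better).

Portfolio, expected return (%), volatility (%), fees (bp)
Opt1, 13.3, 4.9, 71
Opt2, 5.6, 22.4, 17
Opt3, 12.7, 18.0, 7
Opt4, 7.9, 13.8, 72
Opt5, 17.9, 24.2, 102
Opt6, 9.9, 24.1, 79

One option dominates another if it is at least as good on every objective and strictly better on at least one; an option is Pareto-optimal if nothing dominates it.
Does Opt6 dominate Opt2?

Opt6 vs Opt2: Opt6 is worse on volatility (24.1 vs 22.4), so it does not dominate Opt2.

No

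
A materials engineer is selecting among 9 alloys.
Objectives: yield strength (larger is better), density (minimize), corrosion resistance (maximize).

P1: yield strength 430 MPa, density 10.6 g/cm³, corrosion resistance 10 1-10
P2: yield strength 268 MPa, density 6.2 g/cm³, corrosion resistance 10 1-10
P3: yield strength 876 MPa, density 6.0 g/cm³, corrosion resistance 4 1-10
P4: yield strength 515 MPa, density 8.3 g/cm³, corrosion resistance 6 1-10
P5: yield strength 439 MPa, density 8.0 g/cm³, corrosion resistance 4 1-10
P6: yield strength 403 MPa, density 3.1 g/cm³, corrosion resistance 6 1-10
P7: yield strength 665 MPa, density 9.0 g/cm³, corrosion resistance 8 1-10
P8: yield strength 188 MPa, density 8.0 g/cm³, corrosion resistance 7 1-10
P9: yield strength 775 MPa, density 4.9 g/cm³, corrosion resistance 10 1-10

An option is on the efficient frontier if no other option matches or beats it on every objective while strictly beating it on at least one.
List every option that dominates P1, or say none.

P9

P9: yield strength 775≥430, density 4.9≤10.6, corrosion resistance 10≥10 — dominates P1.
Others (P2, P3, P4, P5, P6, P7, P8) are each worse than P1 on at least one objective.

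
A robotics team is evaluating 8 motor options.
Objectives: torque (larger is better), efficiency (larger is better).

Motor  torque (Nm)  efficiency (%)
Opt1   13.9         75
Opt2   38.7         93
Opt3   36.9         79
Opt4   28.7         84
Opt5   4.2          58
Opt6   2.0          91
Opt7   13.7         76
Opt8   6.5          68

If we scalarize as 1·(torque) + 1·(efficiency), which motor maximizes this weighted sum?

Opt2

Opt1: 1·13.9 + 1·75 = 88.9
Opt2: 1·38.7 + 1·93 = 131.7
Opt3: 1·36.9 + 1·79 = 115.9
Opt4: 1·28.7 + 1·84 = 112.7
Opt5: 1·4.2 + 1·58 = 62.2
Opt6: 1·2.0 + 1·91 = 93.0
Opt7: 1·13.7 + 1·76 = 89.7
Opt8: 1·6.5 + 1·68 = 74.5
Highest: Opt2 at 131.7.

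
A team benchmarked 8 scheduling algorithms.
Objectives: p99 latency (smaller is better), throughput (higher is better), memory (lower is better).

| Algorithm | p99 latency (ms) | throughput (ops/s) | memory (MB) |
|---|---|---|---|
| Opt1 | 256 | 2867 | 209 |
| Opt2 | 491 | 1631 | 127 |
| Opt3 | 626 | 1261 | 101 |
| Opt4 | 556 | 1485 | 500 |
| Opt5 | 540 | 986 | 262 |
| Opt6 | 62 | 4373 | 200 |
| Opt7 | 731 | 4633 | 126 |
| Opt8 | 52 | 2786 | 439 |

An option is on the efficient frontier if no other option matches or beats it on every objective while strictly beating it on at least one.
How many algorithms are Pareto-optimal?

Opt1: dominated by Opt6 (p99 latency 62≤256, throughput 4373≥2867, memory 200≤209).
Opt2: not dominated.
Opt3: not dominated (best memory).
Opt4: dominated by Opt1 (p99 latency 256≤556, throughput 2867≥1485, memory 209≤500).
Opt5: dominated by Opt1 (p99 latency 256≤540, throughput 2867≥986, memory 209≤262).
Opt6: not dominated.
Opt7: not dominated (best throughput).
Opt8: not dominated (best p99 latency).
Pareto-optimal: Opt2, Opt3, Opt6, Opt7, Opt8 → 5.

5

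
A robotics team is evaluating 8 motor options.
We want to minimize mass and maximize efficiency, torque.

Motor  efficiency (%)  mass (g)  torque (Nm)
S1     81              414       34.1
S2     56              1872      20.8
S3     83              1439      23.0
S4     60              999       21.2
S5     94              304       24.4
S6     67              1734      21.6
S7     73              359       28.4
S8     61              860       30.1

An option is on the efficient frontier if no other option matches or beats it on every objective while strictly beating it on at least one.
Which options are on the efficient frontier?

S1, S5, S7

S1: not dominated (best torque).
S2: dominated by S1 (efficiency 81≥56, mass 414≤1872, torque 34.1≥20.8).
S3: dominated by S5 (efficiency 94≥83, mass 304≤1439, torque 24.4≥23.0).
S4: dominated by S1 (efficiency 81≥60, mass 414≤999, torque 34.1≥21.2).
S5: not dominated (best efficiency).
S6: dominated by S1 (efficiency 81≥67, mass 414≤1734, torque 34.1≥21.6).
S7: not dominated.
S8: dominated by S1 (efficiency 81≥61, mass 414≤860, torque 34.1≥30.1).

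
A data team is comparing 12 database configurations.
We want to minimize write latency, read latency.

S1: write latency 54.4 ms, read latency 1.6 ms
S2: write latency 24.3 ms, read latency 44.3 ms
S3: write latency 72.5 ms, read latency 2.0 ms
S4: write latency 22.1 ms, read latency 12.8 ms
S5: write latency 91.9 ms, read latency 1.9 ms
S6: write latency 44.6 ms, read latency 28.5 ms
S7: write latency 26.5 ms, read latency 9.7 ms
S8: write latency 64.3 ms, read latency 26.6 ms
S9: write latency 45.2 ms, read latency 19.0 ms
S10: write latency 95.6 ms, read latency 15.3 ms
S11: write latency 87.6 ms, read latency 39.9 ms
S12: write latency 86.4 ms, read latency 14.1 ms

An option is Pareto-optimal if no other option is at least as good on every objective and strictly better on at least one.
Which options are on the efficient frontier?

S1: not dominated (best read latency).
S2: dominated by S4 (write latency 22.1≤24.3, read latency 12.8≤44.3).
S3: dominated by S1 (write latency 54.4≤72.5, read latency 1.6≤2.0).
S4: not dominated (best write latency).
S5: dominated by S1 (write latency 54.4≤91.9, read latency 1.6≤1.9).
S6: dominated by S4 (write latency 22.1≤44.6, read latency 12.8≤28.5).
S7: not dominated.
S8: dominated by S1 (write latency 54.4≤64.3, read latency 1.6≤26.6).
S9: dominated by S4 (write latency 22.1≤45.2, read latency 12.8≤19.0).
S10: dominated by S1 (write latency 54.4≤95.6, read latency 1.6≤15.3).
S11: dominated by S1 (write latency 54.4≤87.6, read latency 1.6≤39.9).
S12: dominated by S1 (write latency 54.4≤86.4, read latency 1.6≤14.1).

S1, S4, S7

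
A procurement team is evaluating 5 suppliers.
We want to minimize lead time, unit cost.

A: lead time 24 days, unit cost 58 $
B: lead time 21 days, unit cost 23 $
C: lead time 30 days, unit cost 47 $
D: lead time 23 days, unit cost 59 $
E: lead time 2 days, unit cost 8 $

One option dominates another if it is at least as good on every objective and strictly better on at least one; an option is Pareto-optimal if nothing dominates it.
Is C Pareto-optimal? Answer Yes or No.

B vs C: lead time 21≤30, unit cost 23≤47 — B is at least as good on every objective and strictly better on at least one, so B dominates C.

No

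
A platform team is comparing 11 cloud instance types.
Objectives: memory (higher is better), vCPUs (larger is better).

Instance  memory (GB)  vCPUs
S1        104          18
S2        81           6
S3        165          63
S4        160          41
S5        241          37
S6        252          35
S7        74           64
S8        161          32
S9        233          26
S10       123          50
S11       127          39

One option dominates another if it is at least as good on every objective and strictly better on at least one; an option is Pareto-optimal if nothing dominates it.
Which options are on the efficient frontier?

S3, S5, S6, S7

S1: dominated by S3 (memory 165≥104, vCPUs 63≥18).
S2: dominated by S1 (memory 104≥81, vCPUs 18≥6).
S3: not dominated.
S4: dominated by S3 (memory 165≥160, vCPUs 63≥41).
S5: not dominated.
S6: not dominated (best memory).
S7: not dominated (best vCPUs).
S8: dominated by S3 (memory 165≥161, vCPUs 63≥32).
S9: dominated by S5 (memory 241≥233, vCPUs 37≥26).
S10: dominated by S3 (memory 165≥123, vCPUs 63≥50).
S11: dominated by S3 (memory 165≥127, vCPUs 63≥39).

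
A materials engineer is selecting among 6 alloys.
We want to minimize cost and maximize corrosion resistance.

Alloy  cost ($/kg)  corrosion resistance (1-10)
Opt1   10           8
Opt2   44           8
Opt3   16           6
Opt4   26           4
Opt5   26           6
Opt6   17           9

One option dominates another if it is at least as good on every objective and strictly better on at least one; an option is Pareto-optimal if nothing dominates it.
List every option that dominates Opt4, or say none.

Opt1: cost 10≤26, corrosion resistance 8≥4 — dominates Opt4.
Opt3: cost 16≤26, corrosion resistance 6≥4 — dominates Opt4.
Opt5: cost 26≤26, corrosion resistance 6≥4 — dominates Opt4.
Opt6: cost 17≤26, corrosion resistance 9≥4 — dominates Opt4.
Others (Opt2) are each worse than Opt4 on at least one objective.

Opt1, Opt3, Opt5, Opt6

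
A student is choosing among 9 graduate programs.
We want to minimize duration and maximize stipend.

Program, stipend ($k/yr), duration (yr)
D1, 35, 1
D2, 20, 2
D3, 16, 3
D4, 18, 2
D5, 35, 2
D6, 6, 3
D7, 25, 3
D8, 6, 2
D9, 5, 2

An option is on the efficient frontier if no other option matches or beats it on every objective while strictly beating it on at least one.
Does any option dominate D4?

D1 vs D4: stipend 35≥18, duration 1≤2 — D1 is at least as good on every objective and strictly better on at least one, so D1 dominates D4.

Yes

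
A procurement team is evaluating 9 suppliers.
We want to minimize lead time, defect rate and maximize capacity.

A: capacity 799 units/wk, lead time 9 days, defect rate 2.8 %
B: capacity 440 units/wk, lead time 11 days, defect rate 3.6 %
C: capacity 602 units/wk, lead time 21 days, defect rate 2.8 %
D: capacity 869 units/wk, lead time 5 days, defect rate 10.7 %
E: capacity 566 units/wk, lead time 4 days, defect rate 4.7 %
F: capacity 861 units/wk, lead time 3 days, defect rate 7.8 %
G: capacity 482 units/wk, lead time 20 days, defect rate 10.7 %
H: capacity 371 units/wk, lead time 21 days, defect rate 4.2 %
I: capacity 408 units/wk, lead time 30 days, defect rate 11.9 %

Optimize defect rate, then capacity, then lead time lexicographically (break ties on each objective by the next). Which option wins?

First minimize defect rate: best is 2.8, kept {A, C}.
Then maximize capacity: best is 799, kept {A}.

A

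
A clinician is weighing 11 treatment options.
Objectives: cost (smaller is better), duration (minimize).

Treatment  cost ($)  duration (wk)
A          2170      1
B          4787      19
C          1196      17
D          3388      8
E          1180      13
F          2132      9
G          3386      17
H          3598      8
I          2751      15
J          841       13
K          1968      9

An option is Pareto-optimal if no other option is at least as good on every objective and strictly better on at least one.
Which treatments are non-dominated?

A: not dominated (best duration).
B: dominated by A (cost 2170≤4787, duration 1≤19).
C: dominated by E (cost 1180≤1196, duration 13≤17).
D: dominated by A (cost 2170≤3388, duration 1≤8).
E: dominated by J (cost 841≤1180, duration 13≤13).
F: dominated by K (cost 1968≤2132, duration 9≤9).
G: dominated by A (cost 2170≤3386, duration 1≤17).
H: dominated by A (cost 2170≤3598, duration 1≤8).
I: dominated by A (cost 2170≤2751, duration 1≤15).
J: not dominated (best cost).
K: not dominated.

A, J, K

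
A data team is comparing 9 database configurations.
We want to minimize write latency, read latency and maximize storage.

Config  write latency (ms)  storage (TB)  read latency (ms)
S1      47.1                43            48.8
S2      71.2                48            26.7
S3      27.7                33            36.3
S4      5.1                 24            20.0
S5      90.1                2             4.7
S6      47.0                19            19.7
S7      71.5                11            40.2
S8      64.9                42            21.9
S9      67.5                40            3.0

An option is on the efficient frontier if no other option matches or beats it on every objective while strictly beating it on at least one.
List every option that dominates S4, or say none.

none

S1: worse on write latency (47.1 vs 5.1).
S2: worse on write latency (71.2 vs 5.1).
S3: worse on write latency (27.7 vs 5.1).
S5: worse on write latency (90.1 vs 5.1).
S6: worse on write latency (47.0 vs 5.1).
S7: worse on write latency (71.5 vs 5.1).
S8: worse on write latency (64.9 vs 5.1).
S9: worse on write latency (67.5 vs 5.1).
No option dominates S4.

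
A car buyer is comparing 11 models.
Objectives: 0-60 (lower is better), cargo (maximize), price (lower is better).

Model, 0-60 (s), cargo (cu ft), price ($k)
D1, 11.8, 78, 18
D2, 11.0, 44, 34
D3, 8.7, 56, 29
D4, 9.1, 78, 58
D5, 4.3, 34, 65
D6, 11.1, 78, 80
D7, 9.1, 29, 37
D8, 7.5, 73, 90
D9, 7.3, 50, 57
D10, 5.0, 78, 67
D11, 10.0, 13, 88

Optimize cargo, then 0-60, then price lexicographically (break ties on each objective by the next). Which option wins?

First maximize cargo: best is 78, kept {D1, D4, D6, D10}.
Then minimize 0-60: best is 5.0, kept {D10}.

D10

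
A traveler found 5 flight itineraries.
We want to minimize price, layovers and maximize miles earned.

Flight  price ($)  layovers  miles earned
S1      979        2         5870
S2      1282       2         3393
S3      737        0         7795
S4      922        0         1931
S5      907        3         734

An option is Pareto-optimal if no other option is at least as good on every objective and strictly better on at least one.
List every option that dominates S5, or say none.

S3: price 737≤907, layovers 0≤3, miles earned 7795≥734 — dominates S5.
Others (S1, S2, S4) are each worse than S5 on at least one objective.

S3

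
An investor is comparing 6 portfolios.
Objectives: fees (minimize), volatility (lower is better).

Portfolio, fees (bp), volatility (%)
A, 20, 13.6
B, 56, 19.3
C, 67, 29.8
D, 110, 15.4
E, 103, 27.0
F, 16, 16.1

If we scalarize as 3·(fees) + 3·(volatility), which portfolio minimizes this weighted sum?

A: 3·20 + 3·13.6 = 100.8
B: 3·56 + 3·19.3 = 225.9
C: 3·67 + 3·29.8 = 290.4
D: 3·110 + 3·15.4 = 376.2
E: 3·103 + 3·27.0 = 390.0
F: 3·16 + 3·16.1 = 96.3
Lowest: F at 96.3.

F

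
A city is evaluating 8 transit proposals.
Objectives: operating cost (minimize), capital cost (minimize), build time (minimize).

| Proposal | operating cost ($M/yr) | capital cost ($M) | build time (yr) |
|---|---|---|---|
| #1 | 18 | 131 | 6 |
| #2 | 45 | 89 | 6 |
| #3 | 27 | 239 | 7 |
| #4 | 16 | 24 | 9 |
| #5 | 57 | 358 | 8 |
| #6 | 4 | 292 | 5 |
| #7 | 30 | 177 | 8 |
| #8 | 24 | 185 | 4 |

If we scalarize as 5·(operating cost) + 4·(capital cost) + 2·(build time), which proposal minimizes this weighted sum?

#1: 5·18 + 4·131 + 2·6 = 626
#2: 5·45 + 4·89 + 2·6 = 593
#3: 5·27 + 4·239 + 2·7 = 1105
#4: 5·16 + 4·24 + 2·9 = 194
#5: 5·57 + 4·358 + 2·8 = 1733
#6: 5·4 + 4·292 + 2·5 = 1198
#7: 5·30 + 4·177 + 2·8 = 874
#8: 5·24 + 4·185 + 2·4 = 868
Lowest: #4 at 194.

#4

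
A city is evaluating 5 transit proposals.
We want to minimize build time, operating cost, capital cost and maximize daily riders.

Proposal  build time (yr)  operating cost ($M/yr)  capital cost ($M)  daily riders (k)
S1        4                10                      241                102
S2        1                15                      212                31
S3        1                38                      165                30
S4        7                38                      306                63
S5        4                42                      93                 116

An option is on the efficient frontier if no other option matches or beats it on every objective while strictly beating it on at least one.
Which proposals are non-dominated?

S1: not dominated (best operating cost).
S2: not dominated.
S3: not dominated.
S4: dominated by S1 (build time 4≤7, operating cost 10≤38, capital cost 241≤306, daily riders 102≥63).
S5: not dominated (best capital cost).

S1, S2, S3, S5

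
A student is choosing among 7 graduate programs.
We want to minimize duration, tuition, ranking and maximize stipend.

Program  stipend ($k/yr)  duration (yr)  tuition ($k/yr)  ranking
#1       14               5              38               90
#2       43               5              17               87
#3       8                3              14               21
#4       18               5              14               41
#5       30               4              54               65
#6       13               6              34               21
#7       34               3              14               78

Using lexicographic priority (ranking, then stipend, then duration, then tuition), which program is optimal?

#6

First minimize ranking: best is 21, kept {#3, #6}.
Then maximize stipend: best is 13, kept {#6}.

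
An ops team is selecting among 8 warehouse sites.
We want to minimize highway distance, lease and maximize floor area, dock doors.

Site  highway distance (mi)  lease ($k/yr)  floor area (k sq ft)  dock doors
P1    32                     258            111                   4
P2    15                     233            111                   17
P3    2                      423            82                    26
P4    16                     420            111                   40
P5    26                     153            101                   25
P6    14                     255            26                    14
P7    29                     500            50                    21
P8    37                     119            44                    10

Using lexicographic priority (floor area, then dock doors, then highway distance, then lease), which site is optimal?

P4

First maximize floor area: best is 111, kept {P1, P2, P4}.
Then maximize dock doors: best is 40, kept {P4}.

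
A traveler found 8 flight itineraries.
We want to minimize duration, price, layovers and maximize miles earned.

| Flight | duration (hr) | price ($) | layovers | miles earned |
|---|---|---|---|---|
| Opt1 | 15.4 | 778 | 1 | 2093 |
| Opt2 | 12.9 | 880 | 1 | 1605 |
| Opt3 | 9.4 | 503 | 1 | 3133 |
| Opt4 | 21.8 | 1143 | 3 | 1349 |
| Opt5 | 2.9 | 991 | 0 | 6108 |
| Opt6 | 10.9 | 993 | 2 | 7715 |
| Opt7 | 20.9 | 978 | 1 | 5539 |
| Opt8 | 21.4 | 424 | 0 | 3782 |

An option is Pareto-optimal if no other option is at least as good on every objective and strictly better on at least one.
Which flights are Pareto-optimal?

Opt3, Opt5, Opt6, Opt7, Opt8

Opt1: dominated by Opt3 (duration 9.4≤15.4, price 503≤778, layovers 1≤1, miles earned 3133≥2093).
Opt2: dominated by Opt3 (duration 9.4≤12.9, price 503≤880, layovers 1≤1, miles earned 3133≥1605).
Opt3: not dominated.
Opt4: dominated by Opt1 (duration 15.4≤21.8, price 778≤1143, layovers 1≤3, miles earned 2093≥1349).
Opt5: not dominated (best duration).
Opt6: not dominated (best miles earned).
Opt7: not dominated.
Opt8: not dominated (best price).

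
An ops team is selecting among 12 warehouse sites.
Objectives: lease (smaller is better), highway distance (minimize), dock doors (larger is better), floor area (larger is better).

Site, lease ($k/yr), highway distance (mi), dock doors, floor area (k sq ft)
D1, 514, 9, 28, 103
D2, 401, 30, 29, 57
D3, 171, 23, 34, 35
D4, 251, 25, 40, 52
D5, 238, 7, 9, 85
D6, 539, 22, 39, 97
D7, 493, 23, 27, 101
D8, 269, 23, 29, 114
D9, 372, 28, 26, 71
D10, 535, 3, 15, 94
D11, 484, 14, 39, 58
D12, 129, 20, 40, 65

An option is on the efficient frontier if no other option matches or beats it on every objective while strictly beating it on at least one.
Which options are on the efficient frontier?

D1: not dominated.
D2: dominated by D8 (lease 269≤401, highway distance 23≤30, dock doors 29≥29, floor area 114≥57).
D3: dominated by D12 (lease 129≤171, highway distance 20≤23, dock doors 40≥34, floor area 65≥35).
D4: dominated by D12 (lease 129≤251, highway distance 20≤25, dock doors 40≥40, floor area 65≥52).
D5: not dominated.
D6: not dominated.
D7: dominated by D8 (lease 269≤493, highway distance 23≤23, dock doors 29≥27, floor area 114≥101).
D8: not dominated (best floor area).
D9: dominated by D8 (lease 269≤372, highway distance 23≤28, dock doors 29≥26, floor area 114≥71).
D10: not dominated (best highway distance).
D11: not dominated.
D12: not dominated (best lease).

D1, D5, D6, D8, D10, D11, D12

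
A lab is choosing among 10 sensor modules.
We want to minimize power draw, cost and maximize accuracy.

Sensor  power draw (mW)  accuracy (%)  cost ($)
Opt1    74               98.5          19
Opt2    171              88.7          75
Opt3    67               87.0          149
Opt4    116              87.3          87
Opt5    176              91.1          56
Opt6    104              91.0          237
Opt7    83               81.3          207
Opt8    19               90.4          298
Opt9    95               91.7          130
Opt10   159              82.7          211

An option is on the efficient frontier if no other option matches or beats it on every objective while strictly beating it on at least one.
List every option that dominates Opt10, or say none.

Opt1: power draw 74≤159, accuracy 98.5≥82.7, cost 19≤211 — dominates Opt10.
Opt3: power draw 67≤159, accuracy 87.0≥82.7, cost 149≤211 — dominates Opt10.
Opt4: power draw 116≤159, accuracy 87.3≥82.7, cost 87≤211 — dominates Opt10.
Opt9: power draw 95≤159, accuracy 91.7≥82.7, cost 130≤211 — dominates Opt10.
Others (Opt2, Opt5, Opt6, Opt7, Opt8) are each worse than Opt10 on at least one objective.

Opt1, Opt3, Opt4, Opt9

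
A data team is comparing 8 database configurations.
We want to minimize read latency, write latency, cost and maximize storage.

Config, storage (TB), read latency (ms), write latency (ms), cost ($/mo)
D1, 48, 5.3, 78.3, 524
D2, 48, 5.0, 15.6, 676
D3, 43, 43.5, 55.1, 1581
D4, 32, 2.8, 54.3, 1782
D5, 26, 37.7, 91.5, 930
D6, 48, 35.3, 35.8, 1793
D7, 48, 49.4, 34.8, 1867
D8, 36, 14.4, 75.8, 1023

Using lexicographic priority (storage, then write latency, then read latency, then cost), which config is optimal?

First maximize storage: best is 48, kept {D1, D2, D6, D7}.
Then minimize write latency: best is 15.6, kept {D2}.

D2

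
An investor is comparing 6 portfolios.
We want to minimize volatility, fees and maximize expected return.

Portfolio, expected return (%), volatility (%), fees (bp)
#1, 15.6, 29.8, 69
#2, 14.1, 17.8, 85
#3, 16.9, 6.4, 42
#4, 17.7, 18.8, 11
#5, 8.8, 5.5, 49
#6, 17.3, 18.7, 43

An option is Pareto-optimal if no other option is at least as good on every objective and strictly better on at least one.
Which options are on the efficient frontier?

#1: dominated by #3 (expected return 16.9≥15.6, volatility 6.4≤29.8, fees 42≤69).
#2: dominated by #3 (expected return 16.9≥14.1, volatility 6.4≤17.8, fees 42≤85).
#3: not dominated.
#4: not dominated (best expected return).
#5: not dominated (best volatility).
#6: not dominated.

#3, #4, #5, #6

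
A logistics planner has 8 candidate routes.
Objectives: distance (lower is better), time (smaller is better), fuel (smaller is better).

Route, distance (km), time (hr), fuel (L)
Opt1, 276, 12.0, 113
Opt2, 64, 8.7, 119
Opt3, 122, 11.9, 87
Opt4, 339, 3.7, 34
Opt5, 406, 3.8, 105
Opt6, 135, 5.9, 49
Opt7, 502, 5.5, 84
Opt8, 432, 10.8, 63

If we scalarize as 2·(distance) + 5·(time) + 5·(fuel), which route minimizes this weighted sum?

Opt1: 2·276 + 5·12.0 + 5·113 = 1177.0
Opt2: 2·64 + 5·8.7 + 5·119 = 766.5
Opt3: 2·122 + 5·11.9 + 5·87 = 738.5
Opt4: 2·339 + 5·3.7 + 5·34 = 866.5
Opt5: 2·406 + 5·3.8 + 5·105 = 1356.0
Opt6: 2·135 + 5·5.9 + 5·49 = 544.5
Opt7: 2·502 + 5·5.5 + 5·84 = 1451.5
Opt8: 2·432 + 5·10.8 + 5·63 = 1233.0
Lowest: Opt6 at 544.5.

Opt6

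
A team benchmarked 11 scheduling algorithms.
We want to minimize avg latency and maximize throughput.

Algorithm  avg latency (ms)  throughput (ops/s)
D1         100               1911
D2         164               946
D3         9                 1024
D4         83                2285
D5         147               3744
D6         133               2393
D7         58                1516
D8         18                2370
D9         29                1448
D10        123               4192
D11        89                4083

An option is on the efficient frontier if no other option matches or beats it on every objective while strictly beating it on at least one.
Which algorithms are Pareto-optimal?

D1: dominated by D4 (avg latency 83≤100, throughput 2285≥1911).
D2: dominated by D1 (avg latency 100≤164, throughput 1911≥946).
D3: not dominated (best avg latency).
D4: dominated by D8 (avg latency 18≤83, throughput 2370≥2285).
D5: dominated by D10 (avg latency 123≤147, throughput 4192≥3744).
D6: dominated by D10 (avg latency 123≤133, throughput 4192≥2393).
D7: dominated by D8 (avg latency 18≤58, throughput 2370≥1516).
D8: not dominated.
D9: dominated by D8 (avg latency 18≤29, throughput 2370≥1448).
D10: not dominated (best throughput).
D11: not dominated.

D3, D8, D10, D11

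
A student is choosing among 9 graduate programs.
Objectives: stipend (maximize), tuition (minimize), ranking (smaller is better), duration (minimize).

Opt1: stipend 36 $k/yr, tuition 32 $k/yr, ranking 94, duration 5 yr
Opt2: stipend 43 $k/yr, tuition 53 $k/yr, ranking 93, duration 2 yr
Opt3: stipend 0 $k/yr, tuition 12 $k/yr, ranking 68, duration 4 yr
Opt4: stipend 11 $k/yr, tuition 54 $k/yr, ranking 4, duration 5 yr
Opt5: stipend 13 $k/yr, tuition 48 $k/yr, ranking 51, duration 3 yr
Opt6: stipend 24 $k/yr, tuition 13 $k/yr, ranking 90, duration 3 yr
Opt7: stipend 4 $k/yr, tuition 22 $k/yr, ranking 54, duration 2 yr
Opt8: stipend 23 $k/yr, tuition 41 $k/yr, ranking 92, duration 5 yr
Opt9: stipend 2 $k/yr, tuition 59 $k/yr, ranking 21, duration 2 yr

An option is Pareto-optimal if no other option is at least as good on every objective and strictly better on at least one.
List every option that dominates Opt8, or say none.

Opt6

Opt6: stipend 24≥23, tuition 13≤41, ranking 90≤92, duration 3≤5 — dominates Opt8.
Others (Opt1, Opt2, Opt3, Opt4, Opt5, Opt7, Opt9) are each worse than Opt8 on at least one objective.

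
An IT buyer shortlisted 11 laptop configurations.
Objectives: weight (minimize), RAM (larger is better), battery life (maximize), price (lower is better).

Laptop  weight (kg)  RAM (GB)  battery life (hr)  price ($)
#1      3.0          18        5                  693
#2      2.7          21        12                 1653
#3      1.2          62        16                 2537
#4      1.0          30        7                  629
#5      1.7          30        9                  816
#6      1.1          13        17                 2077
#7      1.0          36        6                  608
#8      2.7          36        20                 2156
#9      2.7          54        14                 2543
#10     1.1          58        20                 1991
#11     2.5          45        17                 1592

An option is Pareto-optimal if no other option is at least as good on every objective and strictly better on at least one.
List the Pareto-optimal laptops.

#3, #4, #5, #7, #10, #11

#1: dominated by #4 (weight 1.0≤3.0, RAM 30≥18, battery life 7≥5, price 629≤693).
#2: dominated by #11 (weight 2.5≤2.7, RAM 45≥21, battery life 17≥12, price 1592≤1653).
#3: not dominated (best RAM).
#4: not dominated.
#5: not dominated.
#6: dominated by #10 (weight 1.1≤1.1, RAM 58≥13, battery life 20≥17, price 1991≤2077).
#7: not dominated (best price).
#8: dominated by #10 (weight 1.1≤2.7, RAM 58≥36, battery life 20≥20, price 1991≤2156).
#9: dominated by #3 (weight 1.2≤2.7, RAM 62≥54, battery life 16≥14, price 2537≤2543).
#10: not dominated.
#11: not dominated.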